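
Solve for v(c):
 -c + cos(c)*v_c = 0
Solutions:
 v(c) = C1 + Integral(c/cos(c), c)


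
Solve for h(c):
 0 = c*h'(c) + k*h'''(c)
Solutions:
 h(c) = C1 + Integral(C2*airyai(c*(-1/k)^(1/3)) + C3*airybi(c*(-1/k)^(1/3)), c)


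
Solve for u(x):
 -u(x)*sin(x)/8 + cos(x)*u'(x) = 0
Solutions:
 u(x) = C1/cos(x)^(1/8)


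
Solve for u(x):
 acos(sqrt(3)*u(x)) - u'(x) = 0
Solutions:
 Integral(1/acos(sqrt(3)*_y), (_y, u(x))) = C1 + x


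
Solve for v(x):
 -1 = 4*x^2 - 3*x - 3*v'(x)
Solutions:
 v(x) = C1 + 4*x^3/9 - x^2/2 + x/3


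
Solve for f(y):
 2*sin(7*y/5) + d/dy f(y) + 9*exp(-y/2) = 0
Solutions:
 f(y) = C1 + 10*cos(7*y/5)/7 + 18*exp(-y/2)


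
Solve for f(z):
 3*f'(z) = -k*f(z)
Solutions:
 f(z) = C1*exp(-k*z/3)


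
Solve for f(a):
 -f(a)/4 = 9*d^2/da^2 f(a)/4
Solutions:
 f(a) = C1*sin(a/3) + C2*cos(a/3)


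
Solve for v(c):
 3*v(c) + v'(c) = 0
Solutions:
 v(c) = C1*exp(-3*c)


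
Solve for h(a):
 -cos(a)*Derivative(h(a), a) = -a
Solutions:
 h(a) = C1 + Integral(a/cos(a), a)


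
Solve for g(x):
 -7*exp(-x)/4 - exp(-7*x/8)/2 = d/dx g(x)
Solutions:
 g(x) = C1 + 7*exp(-x)/4 + 4*exp(-7*x/8)/7


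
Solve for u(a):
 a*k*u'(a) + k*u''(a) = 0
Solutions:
 u(a) = C1 + C2*erf(sqrt(2)*a/2)


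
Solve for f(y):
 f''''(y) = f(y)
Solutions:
 f(y) = C1*exp(-y) + C2*exp(y) + C3*sin(y) + C4*cos(y)


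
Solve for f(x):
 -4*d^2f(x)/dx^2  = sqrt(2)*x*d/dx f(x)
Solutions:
 f(x) = C1 + C2*erf(2^(3/4)*x/4)


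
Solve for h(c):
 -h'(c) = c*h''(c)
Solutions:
 h(c) = C1 + C2*log(c)


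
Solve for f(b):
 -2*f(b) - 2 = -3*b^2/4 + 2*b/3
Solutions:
 f(b) = 3*b^2/8 - b/3 - 1


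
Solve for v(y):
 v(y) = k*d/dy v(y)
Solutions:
 v(y) = C1*exp(y/k)


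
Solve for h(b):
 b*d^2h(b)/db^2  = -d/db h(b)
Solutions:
 h(b) = C1 + C2*log(b)


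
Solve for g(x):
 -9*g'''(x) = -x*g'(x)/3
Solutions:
 g(x) = C1 + Integral(C2*airyai(x/3) + C3*airybi(x/3), x)


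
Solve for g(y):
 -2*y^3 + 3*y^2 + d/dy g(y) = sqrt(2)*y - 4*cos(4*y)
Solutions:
 g(y) = C1 + y^4/2 - y^3 + sqrt(2)*y^2/2 - sin(4*y)


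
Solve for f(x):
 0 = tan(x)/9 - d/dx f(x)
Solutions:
 f(x) = C1 - log(cos(x))/9


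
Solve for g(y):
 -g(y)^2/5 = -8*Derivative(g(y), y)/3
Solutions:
 g(y) = -40/(C1 + 3*y)


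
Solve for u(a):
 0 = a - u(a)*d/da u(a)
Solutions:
 u(a) = -sqrt(C1 + a^2)
 u(a) = sqrt(C1 + a^2)


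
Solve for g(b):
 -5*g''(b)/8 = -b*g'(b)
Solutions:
 g(b) = C1 + C2*erfi(2*sqrt(5)*b/5)


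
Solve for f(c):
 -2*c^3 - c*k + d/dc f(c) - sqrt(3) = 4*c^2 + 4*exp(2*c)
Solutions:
 f(c) = C1 + c^4/2 + 4*c^3/3 + c^2*k/2 + sqrt(3)*c + 2*exp(2*c)


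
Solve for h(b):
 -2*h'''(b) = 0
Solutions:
 h(b) = C1 + C2*b + C3*b^2


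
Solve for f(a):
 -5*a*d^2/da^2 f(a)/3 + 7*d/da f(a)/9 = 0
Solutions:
 f(a) = C1 + C2*a^(22/15)


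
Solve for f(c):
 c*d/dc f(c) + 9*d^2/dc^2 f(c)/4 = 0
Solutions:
 f(c) = C1 + C2*erf(sqrt(2)*c/3)


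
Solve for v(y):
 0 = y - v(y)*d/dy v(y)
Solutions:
 v(y) = -sqrt(C1 + y^2)
 v(y) = sqrt(C1 + y^2)


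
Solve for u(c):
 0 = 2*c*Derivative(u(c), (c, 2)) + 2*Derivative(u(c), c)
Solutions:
 u(c) = C1 + C2*log(c)


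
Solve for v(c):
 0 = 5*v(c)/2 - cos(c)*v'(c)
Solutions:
 v(c) = C1*(sin(c) + 1)^(5/4)/(sin(c) - 1)^(5/4)


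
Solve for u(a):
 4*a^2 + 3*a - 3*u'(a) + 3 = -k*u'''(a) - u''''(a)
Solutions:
 u(a) = C1 + C2*exp(-a*(k^2/(k^3 + sqrt(-4*k^6 + (2*k^3 - 81)^2)/2 - 81/2)^(1/3) + k + (k^3 + sqrt(-4*k^6 + (2*k^3 - 81)^2)/2 - 81/2)^(1/3))/3) + C3*exp(a*(-4*k^2/((-1 + sqrt(3)*I)*(k^3 + sqrt(-4*k^6 + (2*k^3 - 81)^2)/2 - 81/2)^(1/3)) - 2*k + (k^3 + sqrt(-4*k^6 + (2*k^3 - 81)^2)/2 - 81/2)^(1/3) - sqrt(3)*I*(k^3 + sqrt(-4*k^6 + (2*k^3 - 81)^2)/2 - 81/2)^(1/3))/6) + C4*exp(a*(4*k^2/((1 + sqrt(3)*I)*(k^3 + sqrt(-4*k^6 + (2*k^3 - 81)^2)/2 - 81/2)^(1/3)) - 2*k + (k^3 + sqrt(-4*k^6 + (2*k^3 - 81)^2)/2 - 81/2)^(1/3) + sqrt(3)*I*(k^3 + sqrt(-4*k^6 + (2*k^3 - 81)^2)/2 - 81/2)^(1/3))/6) + 4*a^3/9 + a^2/2 + 8*a*k/9 + a


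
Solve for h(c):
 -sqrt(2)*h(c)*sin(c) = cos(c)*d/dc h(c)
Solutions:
 h(c) = C1*cos(c)^(sqrt(2))


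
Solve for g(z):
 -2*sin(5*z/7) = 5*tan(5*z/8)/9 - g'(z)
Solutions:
 g(z) = C1 - 8*log(cos(5*z/8))/9 - 14*cos(5*z/7)/5


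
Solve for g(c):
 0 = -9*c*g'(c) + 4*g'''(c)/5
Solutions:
 g(c) = C1 + Integral(C2*airyai(90^(1/3)*c/2) + C3*airybi(90^(1/3)*c/2), c)


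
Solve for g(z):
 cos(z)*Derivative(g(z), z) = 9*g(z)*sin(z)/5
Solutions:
 g(z) = C1/cos(z)^(9/5)


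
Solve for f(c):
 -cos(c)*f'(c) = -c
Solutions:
 f(c) = C1 + Integral(c/cos(c), c)


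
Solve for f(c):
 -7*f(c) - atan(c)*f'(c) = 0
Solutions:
 f(c) = C1*exp(-7*Integral(1/atan(c), c))


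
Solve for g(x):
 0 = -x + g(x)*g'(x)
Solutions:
 g(x) = -sqrt(C1 + x^2)
 g(x) = sqrt(C1 + x^2)


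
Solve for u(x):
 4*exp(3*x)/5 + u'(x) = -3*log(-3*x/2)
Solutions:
 u(x) = C1 - 3*x*log(-x) + 3*x*(-log(3) + log(2) + 1) - 4*exp(3*x)/15


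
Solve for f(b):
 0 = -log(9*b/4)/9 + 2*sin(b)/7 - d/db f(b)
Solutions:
 f(b) = C1 - b*log(b)/9 - 2*b*log(3)/9 + b/9 + 2*b*log(2)/9 - 2*cos(b)/7


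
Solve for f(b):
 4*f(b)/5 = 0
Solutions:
 f(b) = 0


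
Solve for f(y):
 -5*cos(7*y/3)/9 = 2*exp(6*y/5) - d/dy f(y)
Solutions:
 f(y) = C1 + 5*exp(6*y/5)/3 + 5*sin(7*y/3)/21


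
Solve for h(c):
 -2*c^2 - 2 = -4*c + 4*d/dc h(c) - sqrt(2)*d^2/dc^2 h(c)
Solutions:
 h(c) = C1 + C2*exp(2*sqrt(2)*c) - c^3/6 - sqrt(2)*c^2/8 + c^2/2 - 5*c/8 + sqrt(2)*c/4


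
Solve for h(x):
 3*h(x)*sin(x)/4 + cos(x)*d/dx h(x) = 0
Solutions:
 h(x) = C1*cos(x)^(3/4)


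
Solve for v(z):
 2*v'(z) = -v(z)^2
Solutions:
 v(z) = 2/(C1 + z)


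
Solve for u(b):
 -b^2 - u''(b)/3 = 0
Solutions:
 u(b) = C1 + C2*b - b^4/4


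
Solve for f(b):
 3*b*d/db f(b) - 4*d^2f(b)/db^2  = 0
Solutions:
 f(b) = C1 + C2*erfi(sqrt(6)*b/4)


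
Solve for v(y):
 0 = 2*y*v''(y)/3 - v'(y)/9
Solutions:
 v(y) = C1 + C2*y^(7/6)


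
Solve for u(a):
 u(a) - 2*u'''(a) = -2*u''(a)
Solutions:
 u(a) = C1*exp(a*(-2^(1/3)*(3*sqrt(105) + 31)^(1/3) - 2*2^(2/3)/(3*sqrt(105) + 31)^(1/3) + 4)/12)*sin(2^(1/3)*sqrt(3)*a*(-(3*sqrt(105) + 31)^(1/3) + 2*2^(1/3)/(3*sqrt(105) + 31)^(1/3))/12) + C2*exp(a*(-2^(1/3)*(3*sqrt(105) + 31)^(1/3) - 2*2^(2/3)/(3*sqrt(105) + 31)^(1/3) + 4)/12)*cos(2^(1/3)*sqrt(3)*a*(-(3*sqrt(105) + 31)^(1/3) + 2*2^(1/3)/(3*sqrt(105) + 31)^(1/3))/12) + C3*exp(a*(2*2^(2/3)/(3*sqrt(105) + 31)^(1/3) + 2 + 2^(1/3)*(3*sqrt(105) + 31)^(1/3))/6)


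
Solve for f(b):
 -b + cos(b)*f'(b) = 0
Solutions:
 f(b) = C1 + Integral(b/cos(b), b)


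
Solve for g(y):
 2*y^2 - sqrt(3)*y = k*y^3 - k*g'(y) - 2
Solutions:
 g(y) = C1 + y^4/4 - 2*y^3/(3*k) + sqrt(3)*y^2/(2*k) - 2*y/k


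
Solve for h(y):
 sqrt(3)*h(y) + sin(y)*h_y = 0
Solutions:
 h(y) = C1*(cos(y) + 1)^(sqrt(3)/2)/(cos(y) - 1)^(sqrt(3)/2)


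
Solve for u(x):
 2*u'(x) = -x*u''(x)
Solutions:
 u(x) = C1 + C2/x


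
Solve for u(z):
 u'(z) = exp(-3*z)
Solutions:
 u(z) = C1 - exp(-3*z)/3


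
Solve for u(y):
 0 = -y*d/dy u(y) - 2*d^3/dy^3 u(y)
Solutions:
 u(y) = C1 + Integral(C2*airyai(-2^(2/3)*y/2) + C3*airybi(-2^(2/3)*y/2), y)


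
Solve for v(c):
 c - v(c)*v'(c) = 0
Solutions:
 v(c) = -sqrt(C1 + c^2)
 v(c) = sqrt(C1 + c^2)


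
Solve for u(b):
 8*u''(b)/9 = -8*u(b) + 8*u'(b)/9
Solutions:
 u(b) = (C1*sin(sqrt(35)*b/2) + C2*cos(sqrt(35)*b/2))*exp(b/2)


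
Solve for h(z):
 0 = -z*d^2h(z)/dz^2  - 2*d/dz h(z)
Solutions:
 h(z) = C1 + C2/z


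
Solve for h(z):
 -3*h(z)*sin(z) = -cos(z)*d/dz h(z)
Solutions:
 h(z) = C1/cos(z)^3


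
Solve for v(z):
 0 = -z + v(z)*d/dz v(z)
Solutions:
 v(z) = -sqrt(C1 + z^2)
 v(z) = sqrt(C1 + z^2)


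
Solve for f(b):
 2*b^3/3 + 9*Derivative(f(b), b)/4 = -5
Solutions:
 f(b) = C1 - 2*b^4/27 - 20*b/9


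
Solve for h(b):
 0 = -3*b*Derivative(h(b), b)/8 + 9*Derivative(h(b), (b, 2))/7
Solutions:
 h(b) = C1 + C2*erfi(sqrt(21)*b/12)


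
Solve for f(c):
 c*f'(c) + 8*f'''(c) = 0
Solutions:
 f(c) = C1 + Integral(C2*airyai(-c/2) + C3*airybi(-c/2), c)


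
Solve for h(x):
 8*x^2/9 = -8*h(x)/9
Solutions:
 h(x) = -x^2


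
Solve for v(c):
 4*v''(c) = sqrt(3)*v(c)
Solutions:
 v(c) = C1*exp(-3^(1/4)*c/2) + C2*exp(3^(1/4)*c/2)


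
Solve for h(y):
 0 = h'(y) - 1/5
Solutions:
 h(y) = C1 + y/5


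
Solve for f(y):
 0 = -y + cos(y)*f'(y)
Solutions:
 f(y) = C1 + Integral(y/cos(y), y)


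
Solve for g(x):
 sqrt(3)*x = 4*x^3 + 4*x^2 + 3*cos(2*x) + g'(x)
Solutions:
 g(x) = C1 - x^4 - 4*x^3/3 + sqrt(3)*x^2/2 - 3*sin(2*x)/2


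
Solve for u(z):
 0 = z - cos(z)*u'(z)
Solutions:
 u(z) = C1 + Integral(z/cos(z), z)


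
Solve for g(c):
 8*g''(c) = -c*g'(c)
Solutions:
 g(c) = C1 + C2*erf(c/4)


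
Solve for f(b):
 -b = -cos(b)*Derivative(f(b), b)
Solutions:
 f(b) = C1 + Integral(b/cos(b), b)


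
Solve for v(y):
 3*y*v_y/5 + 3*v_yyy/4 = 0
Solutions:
 v(y) = C1 + Integral(C2*airyai(-10^(2/3)*y/5) + C3*airybi(-10^(2/3)*y/5), y)


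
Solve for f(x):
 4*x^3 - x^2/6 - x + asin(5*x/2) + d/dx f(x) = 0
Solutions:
 f(x) = C1 - x^4 + x^3/18 + x^2/2 - x*asin(5*x/2) - sqrt(4 - 25*x^2)/5


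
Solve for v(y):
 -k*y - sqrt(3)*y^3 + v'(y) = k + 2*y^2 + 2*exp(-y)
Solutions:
 v(y) = C1 + k*y^2/2 + k*y + sqrt(3)*y^4/4 + 2*y^3/3 - 2*exp(-y)


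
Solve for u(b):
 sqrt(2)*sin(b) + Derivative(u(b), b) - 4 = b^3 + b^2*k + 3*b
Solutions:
 u(b) = C1 + b^4/4 + b^3*k/3 + 3*b^2/2 + 4*b + sqrt(2)*cos(b)


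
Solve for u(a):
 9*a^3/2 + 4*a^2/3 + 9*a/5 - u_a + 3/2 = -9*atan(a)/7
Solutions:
 u(a) = C1 + 9*a^4/8 + 4*a^3/9 + 9*a^2/10 + 9*a*atan(a)/7 + 3*a/2 - 9*log(a^2 + 1)/14


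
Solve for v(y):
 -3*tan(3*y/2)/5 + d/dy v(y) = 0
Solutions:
 v(y) = C1 - 2*log(cos(3*y/2))/5


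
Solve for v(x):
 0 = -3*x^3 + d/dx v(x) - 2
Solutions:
 v(x) = C1 + 3*x^4/4 + 2*x


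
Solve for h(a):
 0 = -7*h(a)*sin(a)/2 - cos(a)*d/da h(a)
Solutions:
 h(a) = C1*cos(a)^(7/2)


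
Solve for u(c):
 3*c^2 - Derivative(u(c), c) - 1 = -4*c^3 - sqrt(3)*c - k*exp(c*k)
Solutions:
 u(c) = C1 + c^4 + c^3 + sqrt(3)*c^2/2 - c + exp(c*k)


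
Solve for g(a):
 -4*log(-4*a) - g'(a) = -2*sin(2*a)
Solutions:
 g(a) = C1 - 4*a*log(-a) - 8*a*log(2) + 4*a - cos(2*a)


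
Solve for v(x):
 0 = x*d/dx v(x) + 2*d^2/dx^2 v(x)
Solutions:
 v(x) = C1 + C2*erf(x/2)


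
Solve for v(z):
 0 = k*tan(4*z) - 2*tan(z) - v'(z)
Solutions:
 v(z) = C1 - k*log(cos(4*z))/4 + 2*log(cos(z))


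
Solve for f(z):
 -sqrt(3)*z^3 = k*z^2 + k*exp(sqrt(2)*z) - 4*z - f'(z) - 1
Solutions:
 f(z) = C1 + k*z^3/3 + sqrt(2)*k*exp(sqrt(2)*z)/2 + sqrt(3)*z^4/4 - 2*z^2 - z


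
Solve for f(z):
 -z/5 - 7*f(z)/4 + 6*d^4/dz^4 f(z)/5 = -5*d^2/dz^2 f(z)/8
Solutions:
 f(z) = C1*exp(-sqrt(6)*z*sqrt(-25 + sqrt(14065))/24) + C2*exp(sqrt(6)*z*sqrt(-25 + sqrt(14065))/24) + C3*sin(sqrt(6)*z*sqrt(25 + sqrt(14065))/24) + C4*cos(sqrt(6)*z*sqrt(25 + sqrt(14065))/24) - 4*z/35


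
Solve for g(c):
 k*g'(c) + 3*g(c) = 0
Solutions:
 g(c) = C1*exp(-3*c/k)


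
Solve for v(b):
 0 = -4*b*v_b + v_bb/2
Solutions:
 v(b) = C1 + C2*erfi(2*b)


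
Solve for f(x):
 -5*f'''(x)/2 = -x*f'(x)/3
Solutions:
 f(x) = C1 + Integral(C2*airyai(15^(2/3)*2^(1/3)*x/15) + C3*airybi(15^(2/3)*2^(1/3)*x/15), x)


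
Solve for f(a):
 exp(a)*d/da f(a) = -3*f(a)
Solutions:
 f(a) = C1*exp(3*exp(-a))


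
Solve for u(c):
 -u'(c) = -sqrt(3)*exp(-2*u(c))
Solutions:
 u(c) = log(-sqrt(C1 + 2*sqrt(3)*c))
 u(c) = log(C1 + 2*sqrt(3)*c)/2


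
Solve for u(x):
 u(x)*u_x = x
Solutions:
 u(x) = -sqrt(C1 + x^2)
 u(x) = sqrt(C1 + x^2)


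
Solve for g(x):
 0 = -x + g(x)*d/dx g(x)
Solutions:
 g(x) = -sqrt(C1 + x^2)
 g(x) = sqrt(C1 + x^2)


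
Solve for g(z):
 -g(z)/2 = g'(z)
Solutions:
 g(z) = C1*exp(-z/2)


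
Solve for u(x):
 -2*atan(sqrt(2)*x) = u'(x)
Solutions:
 u(x) = C1 - 2*x*atan(sqrt(2)*x) + sqrt(2)*log(2*x^2 + 1)/2


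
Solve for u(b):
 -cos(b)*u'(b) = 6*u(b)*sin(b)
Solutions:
 u(b) = C1*cos(b)^6


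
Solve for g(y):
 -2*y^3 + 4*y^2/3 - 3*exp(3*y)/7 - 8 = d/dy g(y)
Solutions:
 g(y) = C1 - y^4/2 + 4*y^3/9 - 8*y - exp(3*y)/7


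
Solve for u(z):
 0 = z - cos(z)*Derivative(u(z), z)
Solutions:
 u(z) = C1 + Integral(z/cos(z), z)


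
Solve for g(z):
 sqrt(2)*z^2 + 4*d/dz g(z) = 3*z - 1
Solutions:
 g(z) = C1 - sqrt(2)*z^3/12 + 3*z^2/8 - z/4


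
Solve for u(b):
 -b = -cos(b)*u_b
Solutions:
 u(b) = C1 + Integral(b/cos(b), b)


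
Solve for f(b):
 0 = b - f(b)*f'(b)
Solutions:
 f(b) = -sqrt(C1 + b^2)
 f(b) = sqrt(C1 + b^2)


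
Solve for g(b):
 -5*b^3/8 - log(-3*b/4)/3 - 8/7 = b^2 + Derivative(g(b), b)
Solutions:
 g(b) = C1 - 5*b^4/32 - b^3/3 - b*log(-b)/3 + b*(-log(3) - 17/21 + 2*log(6)/3)


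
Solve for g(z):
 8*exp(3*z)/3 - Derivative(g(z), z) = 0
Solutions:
 g(z) = C1 + 8*exp(3*z)/9


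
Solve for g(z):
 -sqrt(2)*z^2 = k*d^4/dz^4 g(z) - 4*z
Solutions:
 g(z) = C1 + C2*z + C3*z^2 + C4*z^3 - sqrt(2)*z^6/(360*k) + z^5/(30*k)


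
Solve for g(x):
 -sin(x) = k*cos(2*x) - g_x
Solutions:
 g(x) = C1 + k*sin(2*x)/2 - cos(x)


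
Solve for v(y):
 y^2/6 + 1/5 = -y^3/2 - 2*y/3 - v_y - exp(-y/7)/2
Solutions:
 v(y) = C1 - y^4/8 - y^3/18 - y^2/3 - y/5 + 7*exp(-y/7)/2


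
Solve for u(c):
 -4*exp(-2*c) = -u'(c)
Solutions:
 u(c) = C1 - 2*exp(-2*c)


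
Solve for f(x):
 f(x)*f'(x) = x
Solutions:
 f(x) = -sqrt(C1 + x^2)
 f(x) = sqrt(C1 + x^2)


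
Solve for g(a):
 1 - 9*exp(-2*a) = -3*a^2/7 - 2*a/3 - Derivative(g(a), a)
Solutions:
 g(a) = C1 - a^3/7 - a^2/3 - a - 9*exp(-2*a)/2


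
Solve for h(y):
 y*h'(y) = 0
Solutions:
 h(y) = C1


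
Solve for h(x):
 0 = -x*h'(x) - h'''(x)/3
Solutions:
 h(x) = C1 + Integral(C2*airyai(-3^(1/3)*x) + C3*airybi(-3^(1/3)*x), x)


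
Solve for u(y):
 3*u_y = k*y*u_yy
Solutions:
 u(y) = C1 + y^(((re(k) + 3)*re(k) + im(k)^2)/(re(k)^2 + im(k)^2))*(C2*sin(3*log(y)*Abs(im(k))/(re(k)^2 + im(k)^2)) + C3*cos(3*log(y)*im(k)/(re(k)^2 + im(k)^2)))


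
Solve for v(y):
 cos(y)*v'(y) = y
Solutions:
 v(y) = C1 + Integral(y/cos(y), y)


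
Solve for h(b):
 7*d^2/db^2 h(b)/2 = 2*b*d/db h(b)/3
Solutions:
 h(b) = C1 + C2*erfi(sqrt(42)*b/21)


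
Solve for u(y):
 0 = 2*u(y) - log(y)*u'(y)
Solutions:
 u(y) = C1*exp(2*li(y))


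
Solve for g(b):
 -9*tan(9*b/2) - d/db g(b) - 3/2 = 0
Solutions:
 g(b) = C1 - 3*b/2 + 2*log(cos(9*b/2))


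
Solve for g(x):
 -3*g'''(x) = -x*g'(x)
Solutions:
 g(x) = C1 + Integral(C2*airyai(3^(2/3)*x/3) + C3*airybi(3^(2/3)*x/3), x)


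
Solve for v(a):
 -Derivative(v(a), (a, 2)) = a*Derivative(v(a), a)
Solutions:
 v(a) = C1 + C2*erf(sqrt(2)*a/2)


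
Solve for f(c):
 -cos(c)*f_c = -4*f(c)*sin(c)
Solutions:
 f(c) = C1/cos(c)^4


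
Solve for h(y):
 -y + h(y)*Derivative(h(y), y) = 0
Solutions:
 h(y) = -sqrt(C1 + y^2)
 h(y) = sqrt(C1 + y^2)


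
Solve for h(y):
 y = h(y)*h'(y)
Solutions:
 h(y) = -sqrt(C1 + y^2)
 h(y) = sqrt(C1 + y^2)


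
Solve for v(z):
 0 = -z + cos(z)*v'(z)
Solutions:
 v(z) = C1 + Integral(z/cos(z), z)


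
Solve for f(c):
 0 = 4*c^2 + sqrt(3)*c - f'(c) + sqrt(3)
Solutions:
 f(c) = C1 + 4*c^3/3 + sqrt(3)*c^2/2 + sqrt(3)*c


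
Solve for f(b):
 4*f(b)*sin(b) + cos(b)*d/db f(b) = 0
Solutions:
 f(b) = C1*cos(b)^4


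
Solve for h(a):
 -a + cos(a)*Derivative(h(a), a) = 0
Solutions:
 h(a) = C1 + Integral(a/cos(a), a)


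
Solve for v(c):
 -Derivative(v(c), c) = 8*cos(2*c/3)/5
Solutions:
 v(c) = C1 - 12*sin(2*c/3)/5


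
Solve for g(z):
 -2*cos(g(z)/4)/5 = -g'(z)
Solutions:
 -2*z/5 - 2*log(sin(g(z)/4) - 1) + 2*log(sin(g(z)/4) + 1) = C1


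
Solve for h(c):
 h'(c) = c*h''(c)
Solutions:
 h(c) = C1 + C2*c^2


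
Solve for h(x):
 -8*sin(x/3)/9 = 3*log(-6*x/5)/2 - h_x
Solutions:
 h(x) = C1 + 3*x*log(-x)/2 - 2*x*log(5) - 3*x/2 + x*log(30)/2 + x*log(6) - 8*cos(x/3)/3


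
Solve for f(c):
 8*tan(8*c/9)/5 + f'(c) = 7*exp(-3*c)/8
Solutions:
 f(c) = C1 - 9*log(tan(8*c/9)^2 + 1)/10 - 7*exp(-3*c)/24


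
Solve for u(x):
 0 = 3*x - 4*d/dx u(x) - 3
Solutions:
 u(x) = C1 + 3*x^2/8 - 3*x/4


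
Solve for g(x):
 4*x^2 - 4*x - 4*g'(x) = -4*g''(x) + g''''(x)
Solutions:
 g(x) = C1 + C2*exp(6^(1/3)*x*(2*6^(1/3)/(sqrt(33) + 9)^(1/3) + (sqrt(33) + 9)^(1/3))/6)*sin(2^(1/3)*3^(1/6)*x*(-3^(2/3)*(sqrt(33) + 9)^(1/3)/6 + 2^(1/3)/(sqrt(33) + 9)^(1/3))) + C3*exp(6^(1/3)*x*(2*6^(1/3)/(sqrt(33) + 9)^(1/3) + (sqrt(33) + 9)^(1/3))/6)*cos(2^(1/3)*3^(1/6)*x*(-3^(2/3)*(sqrt(33) + 9)^(1/3)/6 + 2^(1/3)/(sqrt(33) + 9)^(1/3))) + C4*exp(-6^(1/3)*x*(2*6^(1/3)/(sqrt(33) + 9)^(1/3) + (sqrt(33) + 9)^(1/3))/3) + x^3/3 + x^2/2 + x


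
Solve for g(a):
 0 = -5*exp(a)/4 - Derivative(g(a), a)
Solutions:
 g(a) = C1 - 5*exp(a)/4


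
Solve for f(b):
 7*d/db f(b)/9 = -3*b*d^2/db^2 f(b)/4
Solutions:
 f(b) = C1 + C2/b^(1/27)


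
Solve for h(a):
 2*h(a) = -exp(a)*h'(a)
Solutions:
 h(a) = C1*exp(2*exp(-a))


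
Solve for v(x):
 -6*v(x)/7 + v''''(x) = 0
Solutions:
 v(x) = C1*exp(-6^(1/4)*7^(3/4)*x/7) + C2*exp(6^(1/4)*7^(3/4)*x/7) + C3*sin(6^(1/4)*7^(3/4)*x/7) + C4*cos(6^(1/4)*7^(3/4)*x/7)


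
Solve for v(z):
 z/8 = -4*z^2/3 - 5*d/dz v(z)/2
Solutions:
 v(z) = C1 - 8*z^3/45 - z^2/40


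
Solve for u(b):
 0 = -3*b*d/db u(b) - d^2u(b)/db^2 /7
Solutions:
 u(b) = C1 + C2*erf(sqrt(42)*b/2)


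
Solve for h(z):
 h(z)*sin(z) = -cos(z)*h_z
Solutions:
 h(z) = C1*cos(z)


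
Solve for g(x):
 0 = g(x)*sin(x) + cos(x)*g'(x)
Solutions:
 g(x) = C1*cos(x)


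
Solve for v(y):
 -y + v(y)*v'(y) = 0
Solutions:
 v(y) = -sqrt(C1 + y^2)
 v(y) = sqrt(C1 + y^2)


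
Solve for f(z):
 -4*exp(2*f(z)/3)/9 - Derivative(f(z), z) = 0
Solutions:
 f(z) = 3*log(-sqrt(-1/(C1 - 4*z))) - 3*log(2) + 3*log(6)/2 + 3*log(3)
 f(z) = 3*log(-1/(C1 - 4*z))/2 - 3*log(2) + 3*log(6)/2 + 3*log(3)


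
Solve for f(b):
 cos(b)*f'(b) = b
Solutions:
 f(b) = C1 + Integral(b/cos(b), b)


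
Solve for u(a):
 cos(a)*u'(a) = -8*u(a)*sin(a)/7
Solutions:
 u(a) = C1*cos(a)^(8/7)


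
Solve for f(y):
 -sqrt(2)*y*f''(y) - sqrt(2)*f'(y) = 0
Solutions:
 f(y) = C1 + C2*log(y)


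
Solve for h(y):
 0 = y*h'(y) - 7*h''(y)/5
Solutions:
 h(y) = C1 + C2*erfi(sqrt(70)*y/14)


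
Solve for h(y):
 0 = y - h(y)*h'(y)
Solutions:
 h(y) = -sqrt(C1 + y^2)
 h(y) = sqrt(C1 + y^2)


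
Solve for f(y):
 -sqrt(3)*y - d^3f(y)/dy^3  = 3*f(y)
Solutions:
 f(y) = C3*exp(-3^(1/3)*y) - sqrt(3)*y/3 + (C1*sin(3^(5/6)*y/2) + C2*cos(3^(5/6)*y/2))*exp(3^(1/3)*y/2)


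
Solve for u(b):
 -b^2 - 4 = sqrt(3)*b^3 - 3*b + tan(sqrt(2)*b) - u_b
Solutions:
 u(b) = C1 + sqrt(3)*b^4/4 + b^3/3 - 3*b^2/2 + 4*b - sqrt(2)*log(cos(sqrt(2)*b))/2


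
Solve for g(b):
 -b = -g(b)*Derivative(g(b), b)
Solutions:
 g(b) = -sqrt(C1 + b^2)
 g(b) = sqrt(C1 + b^2)


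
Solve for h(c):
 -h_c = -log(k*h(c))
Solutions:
 li(k*h(c))/k = C1 + c


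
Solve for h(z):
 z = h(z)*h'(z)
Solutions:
 h(z) = -sqrt(C1 + z^2)
 h(z) = sqrt(C1 + z^2)


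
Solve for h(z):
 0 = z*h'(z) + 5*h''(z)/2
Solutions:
 h(z) = C1 + C2*erf(sqrt(5)*z/5)


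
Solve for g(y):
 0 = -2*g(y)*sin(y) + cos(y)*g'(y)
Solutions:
 g(y) = C1/cos(y)^2


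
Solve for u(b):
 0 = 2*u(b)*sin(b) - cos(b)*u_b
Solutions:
 u(b) = C1/cos(b)^2


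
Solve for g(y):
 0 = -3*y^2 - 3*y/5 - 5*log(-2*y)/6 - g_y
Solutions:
 g(y) = C1 - y^3 - 3*y^2/10 - 5*y*log(-y)/6 + 5*y*(1 - log(2))/6


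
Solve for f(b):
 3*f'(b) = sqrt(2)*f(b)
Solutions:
 f(b) = C1*exp(sqrt(2)*b/3)


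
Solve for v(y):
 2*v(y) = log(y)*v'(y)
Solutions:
 v(y) = C1*exp(2*li(y))


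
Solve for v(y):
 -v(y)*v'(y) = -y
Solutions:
 v(y) = -sqrt(C1 + y^2)
 v(y) = sqrt(C1 + y^2)


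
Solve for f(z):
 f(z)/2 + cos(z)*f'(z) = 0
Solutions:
 f(z) = C1*(sin(z) - 1)^(1/4)/(sin(z) + 1)^(1/4)


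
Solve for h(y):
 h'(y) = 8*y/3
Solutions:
 h(y) = C1 + 4*y^2/3


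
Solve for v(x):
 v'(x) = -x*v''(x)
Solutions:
 v(x) = C1 + C2*log(x)


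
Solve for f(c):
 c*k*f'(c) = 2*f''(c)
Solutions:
 f(c) = Piecewise((-sqrt(pi)*C1*erf(c*sqrt(-k)/2)/sqrt(-k) - C2, (k > 0) | (k < 0)), (-C1*c - C2, True))


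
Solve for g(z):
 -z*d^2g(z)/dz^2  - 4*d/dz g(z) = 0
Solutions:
 g(z) = C1 + C2/z^3


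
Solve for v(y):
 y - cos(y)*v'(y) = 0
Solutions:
 v(y) = C1 + Integral(y/cos(y), y)


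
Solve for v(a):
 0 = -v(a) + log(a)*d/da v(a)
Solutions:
 v(a) = C1*exp(li(a))


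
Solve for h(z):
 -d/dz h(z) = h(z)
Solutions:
 h(z) = C1*exp(-z)


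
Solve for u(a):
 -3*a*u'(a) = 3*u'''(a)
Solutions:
 u(a) = C1 + Integral(C2*airyai(-a) + C3*airybi(-a), a)


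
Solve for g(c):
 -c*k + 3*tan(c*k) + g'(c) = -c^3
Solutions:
 g(c) = C1 - c^4/4 + c^2*k/2 - 3*Piecewise((-log(cos(c*k))/k, Ne(k, 0)), (0, True))


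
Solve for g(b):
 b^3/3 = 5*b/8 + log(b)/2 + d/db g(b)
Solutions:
 g(b) = C1 + b^4/12 - 5*b^2/16 - b*log(b)/2 + b/2


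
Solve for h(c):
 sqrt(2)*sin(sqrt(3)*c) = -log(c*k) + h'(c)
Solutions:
 h(c) = C1 + c*log(c*k) - c - sqrt(6)*cos(sqrt(3)*c)/3


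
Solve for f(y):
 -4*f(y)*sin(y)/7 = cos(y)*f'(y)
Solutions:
 f(y) = C1*cos(y)^(4/7)


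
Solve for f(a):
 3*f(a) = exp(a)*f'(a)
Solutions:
 f(a) = C1*exp(-3*exp(-a))


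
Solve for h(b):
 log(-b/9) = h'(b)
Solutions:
 h(b) = C1 + b*log(-b) + b*(-2*log(3) - 1)


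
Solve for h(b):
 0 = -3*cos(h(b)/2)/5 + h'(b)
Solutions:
 -3*b/5 - log(sin(h(b)/2) - 1) + log(sin(h(b)/2) + 1) = C1


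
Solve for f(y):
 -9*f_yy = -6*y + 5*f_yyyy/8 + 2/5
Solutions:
 f(y) = C1 + C2*y + C3*sin(6*sqrt(10)*y/5) + C4*cos(6*sqrt(10)*y/5) + y^3/9 - y^2/45


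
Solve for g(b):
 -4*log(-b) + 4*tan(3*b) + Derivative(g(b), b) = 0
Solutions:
 g(b) = C1 + 4*b*log(-b) - 4*b + 4*log(cos(3*b))/3


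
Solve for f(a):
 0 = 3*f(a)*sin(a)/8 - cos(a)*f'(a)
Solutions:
 f(a) = C1/cos(a)^(3/8)


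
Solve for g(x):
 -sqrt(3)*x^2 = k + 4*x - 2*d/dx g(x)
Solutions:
 g(x) = C1 + k*x/2 + sqrt(3)*x^3/6 + x^2


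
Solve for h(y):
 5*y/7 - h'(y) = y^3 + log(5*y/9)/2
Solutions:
 h(y) = C1 - y^4/4 + 5*y^2/14 - y*log(y)/2 - y*log(5)/2 + y/2 + y*log(3)


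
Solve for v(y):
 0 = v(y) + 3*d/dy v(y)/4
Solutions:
 v(y) = C1*exp(-4*y/3)


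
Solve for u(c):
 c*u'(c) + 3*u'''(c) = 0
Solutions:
 u(c) = C1 + Integral(C2*airyai(-3^(2/3)*c/3) + C3*airybi(-3^(2/3)*c/3), c)


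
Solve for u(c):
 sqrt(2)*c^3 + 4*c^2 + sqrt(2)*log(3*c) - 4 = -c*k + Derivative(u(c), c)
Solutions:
 u(c) = C1 + sqrt(2)*c^4/4 + 4*c^3/3 + c^2*k/2 + sqrt(2)*c*log(c) - 4*c - sqrt(2)*c + sqrt(2)*c*log(3)


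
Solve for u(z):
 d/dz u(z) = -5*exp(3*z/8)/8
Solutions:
 u(z) = C1 - 5*exp(3*z/8)/3


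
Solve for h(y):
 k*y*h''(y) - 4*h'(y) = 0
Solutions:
 h(y) = C1 + y^(((re(k) + 4)*re(k) + im(k)^2)/(re(k)^2 + im(k)^2))*(C2*sin(4*log(y)*Abs(im(k))/(re(k)^2 + im(k)^2)) + C3*cos(4*log(y)*im(k)/(re(k)^2 + im(k)^2)))


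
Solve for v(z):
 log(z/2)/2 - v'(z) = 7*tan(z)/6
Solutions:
 v(z) = C1 + z*log(z)/2 - z/2 - z*log(2)/2 + 7*log(cos(z))/6


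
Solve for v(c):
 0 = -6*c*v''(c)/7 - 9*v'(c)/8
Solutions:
 v(c) = C1 + C2/c^(5/16)


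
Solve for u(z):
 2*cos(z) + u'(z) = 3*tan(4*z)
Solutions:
 u(z) = C1 - 3*log(cos(4*z))/4 - 2*sin(z)


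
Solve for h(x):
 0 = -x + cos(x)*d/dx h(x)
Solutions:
 h(x) = C1 + Integral(x/cos(x), x)


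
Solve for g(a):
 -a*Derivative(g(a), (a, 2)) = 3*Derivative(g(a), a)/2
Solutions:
 g(a) = C1 + C2/sqrt(a)


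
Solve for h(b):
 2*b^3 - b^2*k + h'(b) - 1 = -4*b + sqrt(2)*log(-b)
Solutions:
 h(b) = C1 - b^4/2 + b^3*k/3 - 2*b^2 + sqrt(2)*b*log(-b) + b*(1 - sqrt(2))


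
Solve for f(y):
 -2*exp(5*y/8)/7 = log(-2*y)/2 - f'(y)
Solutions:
 f(y) = C1 + y*log(-y)/2 + y*(-1 + log(2))/2 + 16*exp(5*y/8)/35


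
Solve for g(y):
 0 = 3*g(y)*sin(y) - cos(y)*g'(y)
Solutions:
 g(y) = C1/cos(y)^3


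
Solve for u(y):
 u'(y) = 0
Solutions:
 u(y) = C1


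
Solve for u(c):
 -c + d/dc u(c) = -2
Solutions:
 u(c) = C1 + c^2/2 - 2*c


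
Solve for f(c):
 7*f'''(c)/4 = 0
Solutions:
 f(c) = C1 + C2*c + C3*c^2


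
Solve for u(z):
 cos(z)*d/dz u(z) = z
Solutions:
 u(z) = C1 + Integral(z/cos(z), z)


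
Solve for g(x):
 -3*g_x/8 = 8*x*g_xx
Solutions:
 g(x) = C1 + C2*x^(61/64)


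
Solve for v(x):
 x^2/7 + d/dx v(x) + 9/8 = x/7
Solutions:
 v(x) = C1 - x^3/21 + x^2/14 - 9*x/8


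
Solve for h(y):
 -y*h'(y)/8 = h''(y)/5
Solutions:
 h(y) = C1 + C2*erf(sqrt(5)*y/4)


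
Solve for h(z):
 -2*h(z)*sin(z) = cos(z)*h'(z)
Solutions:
 h(z) = C1*cos(z)^2


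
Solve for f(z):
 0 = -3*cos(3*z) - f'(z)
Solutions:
 f(z) = C1 - sin(3*z)


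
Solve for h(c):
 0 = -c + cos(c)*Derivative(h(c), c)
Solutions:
 h(c) = C1 + Integral(c/cos(c), c)


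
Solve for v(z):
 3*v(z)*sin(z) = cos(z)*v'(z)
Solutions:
 v(z) = C1/cos(z)^3


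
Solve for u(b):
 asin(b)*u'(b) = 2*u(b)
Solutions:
 u(b) = C1*exp(2*Integral(1/asin(b), b))


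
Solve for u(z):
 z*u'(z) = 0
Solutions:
 u(z) = C1


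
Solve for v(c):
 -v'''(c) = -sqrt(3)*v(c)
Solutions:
 v(c) = C3*exp(3^(1/6)*c) + (C1*sin(3^(2/3)*c/2) + C2*cos(3^(2/3)*c/2))*exp(-3^(1/6)*c/2)


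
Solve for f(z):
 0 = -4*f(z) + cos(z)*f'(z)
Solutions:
 f(z) = C1*(sin(z)^2 + 2*sin(z) + 1)/(sin(z)^2 - 2*sin(z) + 1)


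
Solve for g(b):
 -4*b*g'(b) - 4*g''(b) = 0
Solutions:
 g(b) = C1 + C2*erf(sqrt(2)*b/2)


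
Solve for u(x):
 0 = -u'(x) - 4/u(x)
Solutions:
 u(x) = -sqrt(C1 - 8*x)
 u(x) = sqrt(C1 - 8*x)


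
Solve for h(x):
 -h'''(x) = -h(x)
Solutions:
 h(x) = C3*exp(x) + (C1*sin(sqrt(3)*x/2) + C2*cos(sqrt(3)*x/2))*exp(-x/2)


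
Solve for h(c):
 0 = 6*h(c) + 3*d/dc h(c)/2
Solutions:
 h(c) = C1*exp(-4*c)


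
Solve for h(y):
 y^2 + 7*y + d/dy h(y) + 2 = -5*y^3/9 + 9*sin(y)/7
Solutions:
 h(y) = C1 - 5*y^4/36 - y^3/3 - 7*y^2/2 - 2*y - 9*cos(y)/7


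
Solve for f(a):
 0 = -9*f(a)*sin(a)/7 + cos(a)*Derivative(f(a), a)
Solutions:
 f(a) = C1/cos(a)^(9/7)


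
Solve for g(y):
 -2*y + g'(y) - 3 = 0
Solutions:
 g(y) = C1 + y^2 + 3*y


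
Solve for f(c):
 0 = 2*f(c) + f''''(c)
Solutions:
 f(c) = (C1*sin(2^(3/4)*c/2) + C2*cos(2^(3/4)*c/2))*exp(-2^(3/4)*c/2) + (C3*sin(2^(3/4)*c/2) + C4*cos(2^(3/4)*c/2))*exp(2^(3/4)*c/2)


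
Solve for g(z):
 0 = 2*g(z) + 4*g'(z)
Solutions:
 g(z) = C1*exp(-z/2)


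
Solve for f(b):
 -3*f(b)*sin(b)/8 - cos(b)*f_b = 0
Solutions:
 f(b) = C1*cos(b)^(3/8)


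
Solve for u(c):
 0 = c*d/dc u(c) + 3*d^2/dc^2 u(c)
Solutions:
 u(c) = C1 + C2*erf(sqrt(6)*c/6)


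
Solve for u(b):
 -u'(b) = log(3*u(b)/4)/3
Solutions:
 -3*Integral(1/(-log(_y) - log(3) + 2*log(2)), (_y, u(b))) = C1 - b


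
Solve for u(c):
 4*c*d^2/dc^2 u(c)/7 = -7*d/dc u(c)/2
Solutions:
 u(c) = C1 + C2/c^(41/8)


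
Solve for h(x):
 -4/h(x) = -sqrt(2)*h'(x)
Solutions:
 h(x) = -sqrt(C1 + 4*sqrt(2)*x)
 h(x) = sqrt(C1 + 4*sqrt(2)*x)


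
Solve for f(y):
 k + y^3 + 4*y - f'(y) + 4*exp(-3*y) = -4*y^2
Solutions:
 f(y) = C1 + k*y + y^4/4 + 4*y^3/3 + 2*y^2 - 4*exp(-3*y)/3


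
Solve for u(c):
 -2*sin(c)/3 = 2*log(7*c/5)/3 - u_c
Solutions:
 u(c) = C1 + 2*c*log(c)/3 - 2*c*log(5)/3 - 2*c/3 + 2*c*log(7)/3 - 2*cos(c)/3


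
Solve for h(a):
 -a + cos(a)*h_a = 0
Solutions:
 h(a) = C1 + Integral(a/cos(a), a)


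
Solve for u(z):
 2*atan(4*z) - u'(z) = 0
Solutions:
 u(z) = C1 + 2*z*atan(4*z) - log(16*z^2 + 1)/4


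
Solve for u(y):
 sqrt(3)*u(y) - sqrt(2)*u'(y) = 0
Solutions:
 u(y) = C1*exp(sqrt(6)*y/2)


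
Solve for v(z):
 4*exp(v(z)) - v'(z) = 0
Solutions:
 v(z) = log(-1/(C1 + 4*z))


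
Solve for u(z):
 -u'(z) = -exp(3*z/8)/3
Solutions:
 u(z) = C1 + 8*exp(3*z/8)/9


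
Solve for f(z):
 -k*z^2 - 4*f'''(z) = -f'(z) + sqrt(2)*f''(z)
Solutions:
 f(z) = C1 + C2*exp(-sqrt(2)*z/2) + C3*exp(sqrt(2)*z/4) + k*z^3/3 + sqrt(2)*k*z^2 + 12*k*z


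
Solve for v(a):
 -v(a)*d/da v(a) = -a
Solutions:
 v(a) = -sqrt(C1 + a^2)
 v(a) = sqrt(C1 + a^2)


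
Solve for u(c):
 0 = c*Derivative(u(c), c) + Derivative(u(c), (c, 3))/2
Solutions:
 u(c) = C1 + Integral(C2*airyai(-2^(1/3)*c) + C3*airybi(-2^(1/3)*c), c)


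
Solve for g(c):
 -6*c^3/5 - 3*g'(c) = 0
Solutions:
 g(c) = C1 - c^4/10


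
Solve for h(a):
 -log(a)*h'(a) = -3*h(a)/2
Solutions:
 h(a) = C1*exp(3*li(a)/2)


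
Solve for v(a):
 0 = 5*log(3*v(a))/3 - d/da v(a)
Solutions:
 -3*Integral(1/(log(_y) + log(3)), (_y, v(a)))/5 = C1 - a


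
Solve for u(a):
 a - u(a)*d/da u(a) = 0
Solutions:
 u(a) = -sqrt(C1 + a^2)
 u(a) = sqrt(C1 + a^2)


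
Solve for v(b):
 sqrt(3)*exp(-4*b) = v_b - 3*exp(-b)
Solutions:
 v(b) = C1 - 3*exp(-b) - sqrt(3)*exp(-4*b)/4


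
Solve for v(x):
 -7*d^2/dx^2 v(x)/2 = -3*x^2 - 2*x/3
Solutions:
 v(x) = C1 + C2*x + x^4/14 + 2*x^3/63


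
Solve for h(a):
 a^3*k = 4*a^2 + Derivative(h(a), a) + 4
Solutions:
 h(a) = C1 + a^4*k/4 - 4*a^3/3 - 4*a


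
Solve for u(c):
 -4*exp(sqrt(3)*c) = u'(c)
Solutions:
 u(c) = C1 - 4*sqrt(3)*exp(sqrt(3)*c)/3


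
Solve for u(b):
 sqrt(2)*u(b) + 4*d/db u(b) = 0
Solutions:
 u(b) = C1*exp(-sqrt(2)*b/4)


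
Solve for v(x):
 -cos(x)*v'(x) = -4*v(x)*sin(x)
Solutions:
 v(x) = C1/cos(x)^4


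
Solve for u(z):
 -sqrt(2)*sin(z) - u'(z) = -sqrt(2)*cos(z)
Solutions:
 u(z) = C1 + 2*sin(z + pi/4)


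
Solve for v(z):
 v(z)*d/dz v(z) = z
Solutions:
 v(z) = -sqrt(C1 + z^2)
 v(z) = sqrt(C1 + z^2)


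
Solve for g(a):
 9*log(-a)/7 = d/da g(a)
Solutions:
 g(a) = C1 + 9*a*log(-a)/7 - 9*a/7


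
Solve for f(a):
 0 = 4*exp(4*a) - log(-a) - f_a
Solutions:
 f(a) = C1 - a*log(-a) + a + exp(4*a)


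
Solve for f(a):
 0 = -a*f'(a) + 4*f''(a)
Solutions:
 f(a) = C1 + C2*erfi(sqrt(2)*a/4)


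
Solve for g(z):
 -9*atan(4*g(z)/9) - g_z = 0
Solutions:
 Integral(1/atan(4*_y/9), (_y, g(z))) = C1 - 9*z


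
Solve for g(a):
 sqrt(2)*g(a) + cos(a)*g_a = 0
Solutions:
 g(a) = C1*(sin(a) - 1)^(sqrt(2)/2)/(sin(a) + 1)^(sqrt(2)/2)


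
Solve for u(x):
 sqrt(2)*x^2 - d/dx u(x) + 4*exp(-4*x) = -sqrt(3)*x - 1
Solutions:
 u(x) = C1 + sqrt(2)*x^3/3 + sqrt(3)*x^2/2 + x - exp(-4*x)


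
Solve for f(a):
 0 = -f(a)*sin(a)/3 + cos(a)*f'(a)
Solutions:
 f(a) = C1/cos(a)^(1/3)


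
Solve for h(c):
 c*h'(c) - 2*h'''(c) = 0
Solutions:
 h(c) = C1 + Integral(C2*airyai(2^(2/3)*c/2) + C3*airybi(2^(2/3)*c/2), c)


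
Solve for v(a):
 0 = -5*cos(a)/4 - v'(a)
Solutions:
 v(a) = C1 - 5*sin(a)/4


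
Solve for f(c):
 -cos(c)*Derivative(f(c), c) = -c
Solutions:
 f(c) = C1 + Integral(c/cos(c), c)


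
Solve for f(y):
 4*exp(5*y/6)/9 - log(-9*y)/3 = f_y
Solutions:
 f(y) = C1 - y*log(-y)/3 + y*(1 - 2*log(3))/3 + 8*exp(5*y/6)/15


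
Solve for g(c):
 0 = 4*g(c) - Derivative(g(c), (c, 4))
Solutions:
 g(c) = C1*exp(-sqrt(2)*c) + C2*exp(sqrt(2)*c) + C3*sin(sqrt(2)*c) + C4*cos(sqrt(2)*c)


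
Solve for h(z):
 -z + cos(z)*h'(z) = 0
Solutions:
 h(z) = C1 + Integral(z/cos(z), z)


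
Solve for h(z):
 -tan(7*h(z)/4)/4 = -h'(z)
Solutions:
 h(z) = -4*asin(C1*exp(7*z/16))/7 + 4*pi/7
 h(z) = 4*asin(C1*exp(7*z/16))/7


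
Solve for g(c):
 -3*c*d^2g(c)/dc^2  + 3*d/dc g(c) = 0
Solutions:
 g(c) = C1 + C2*c^2


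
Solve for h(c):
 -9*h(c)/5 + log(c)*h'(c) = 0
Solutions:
 h(c) = C1*exp(9*li(c)/5)


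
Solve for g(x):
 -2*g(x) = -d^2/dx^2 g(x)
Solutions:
 g(x) = C1*exp(-sqrt(2)*x) + C2*exp(sqrt(2)*x)


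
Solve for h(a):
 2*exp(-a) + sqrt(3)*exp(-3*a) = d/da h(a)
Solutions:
 h(a) = C1 - 2*exp(-a) - sqrt(3)*exp(-3*a)/3


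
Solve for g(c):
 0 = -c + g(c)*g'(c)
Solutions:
 g(c) = -sqrt(C1 + c^2)
 g(c) = sqrt(C1 + c^2)


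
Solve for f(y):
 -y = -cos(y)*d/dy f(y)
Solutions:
 f(y) = C1 + Integral(y/cos(y), y)


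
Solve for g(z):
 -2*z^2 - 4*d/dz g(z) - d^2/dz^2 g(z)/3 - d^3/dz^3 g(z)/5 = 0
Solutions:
 g(z) = C1 - z^3/6 + z^2/24 + 31*z/720 + (C2*sin(sqrt(695)*z/6) + C3*cos(sqrt(695)*z/6))*exp(-5*z/6)


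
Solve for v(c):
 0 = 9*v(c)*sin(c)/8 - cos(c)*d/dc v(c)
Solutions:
 v(c) = C1/cos(c)^(9/8)


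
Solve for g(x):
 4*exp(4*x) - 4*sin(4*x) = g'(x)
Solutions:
 g(x) = C1 + exp(4*x) + cos(4*x)


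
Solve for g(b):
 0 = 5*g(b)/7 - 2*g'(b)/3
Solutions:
 g(b) = C1*exp(15*b/14)


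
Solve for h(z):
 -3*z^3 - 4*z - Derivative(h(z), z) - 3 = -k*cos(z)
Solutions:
 h(z) = C1 + k*sin(z) - 3*z^4/4 - 2*z^2 - 3*z


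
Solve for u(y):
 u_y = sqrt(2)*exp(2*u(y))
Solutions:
 u(y) = log(-sqrt(-1/(C1 + sqrt(2)*y))) - log(2)/2
 u(y) = log(-1/(C1 + sqrt(2)*y))/2 - log(2)/2


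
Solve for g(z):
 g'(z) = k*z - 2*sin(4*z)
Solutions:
 g(z) = C1 + k*z^2/2 + cos(4*z)/2


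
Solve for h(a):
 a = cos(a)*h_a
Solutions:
 h(a) = C1 + Integral(a/cos(a), a)


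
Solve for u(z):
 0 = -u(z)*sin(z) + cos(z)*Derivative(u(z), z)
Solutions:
 u(z) = C1/cos(z)


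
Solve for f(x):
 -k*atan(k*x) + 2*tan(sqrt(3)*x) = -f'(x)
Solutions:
 f(x) = C1 + k*Piecewise((x*atan(k*x) - log(k^2*x^2 + 1)/(2*k), Ne(k, 0)), (0, True)) + 2*sqrt(3)*log(cos(sqrt(3)*x))/3


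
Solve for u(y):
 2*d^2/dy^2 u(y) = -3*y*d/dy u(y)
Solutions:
 u(y) = C1 + C2*erf(sqrt(3)*y/2)


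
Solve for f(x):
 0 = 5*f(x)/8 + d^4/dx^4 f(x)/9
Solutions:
 f(x) = (C1*sin(2^(3/4)*sqrt(3)*5^(1/4)*x/4) + C2*cos(2^(3/4)*sqrt(3)*5^(1/4)*x/4))*exp(-2^(3/4)*sqrt(3)*5^(1/4)*x/4) + (C3*sin(2^(3/4)*sqrt(3)*5^(1/4)*x/4) + C4*cos(2^(3/4)*sqrt(3)*5^(1/4)*x/4))*exp(2^(3/4)*sqrt(3)*5^(1/4)*x/4)


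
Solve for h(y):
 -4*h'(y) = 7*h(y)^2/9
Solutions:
 h(y) = 36/(C1 + 7*y)


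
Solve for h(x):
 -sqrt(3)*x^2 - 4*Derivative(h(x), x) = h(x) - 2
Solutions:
 h(x) = C1*exp(-x/4) - sqrt(3)*x^2 + 8*sqrt(3)*x - 32*sqrt(3) + 2


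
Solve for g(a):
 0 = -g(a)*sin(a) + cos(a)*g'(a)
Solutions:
 g(a) = C1/cos(a)


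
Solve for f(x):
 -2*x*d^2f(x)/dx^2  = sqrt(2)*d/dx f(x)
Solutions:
 f(x) = C1 + C2*x^(1 - sqrt(2)/2)


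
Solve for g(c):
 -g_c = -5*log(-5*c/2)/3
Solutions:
 g(c) = C1 + 5*c*log(-c)/3 + 5*c*(-1 - log(2) + log(5))/3


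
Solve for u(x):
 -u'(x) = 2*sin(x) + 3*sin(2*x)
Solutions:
 u(x) = C1 - 3*sin(x)^2 + 2*cos(x)


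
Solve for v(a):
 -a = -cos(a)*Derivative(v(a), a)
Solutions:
 v(a) = C1 + Integral(a/cos(a), a)


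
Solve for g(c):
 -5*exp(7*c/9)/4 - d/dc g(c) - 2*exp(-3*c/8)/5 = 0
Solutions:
 g(c) = C1 - 45*exp(7*c/9)/28 + 16*exp(-3*c/8)/15


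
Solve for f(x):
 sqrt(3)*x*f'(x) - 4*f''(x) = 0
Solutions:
 f(x) = C1 + C2*erfi(sqrt(2)*3^(1/4)*x/4)


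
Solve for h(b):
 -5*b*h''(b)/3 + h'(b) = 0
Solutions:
 h(b) = C1 + C2*b^(8/5)


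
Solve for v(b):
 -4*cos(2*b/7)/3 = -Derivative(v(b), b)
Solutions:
 v(b) = C1 + 14*sin(2*b/7)/3


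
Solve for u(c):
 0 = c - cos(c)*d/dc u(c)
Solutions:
 u(c) = C1 + Integral(c/cos(c), c)


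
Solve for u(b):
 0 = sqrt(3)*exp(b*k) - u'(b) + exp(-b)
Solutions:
 u(b) = C1 - exp(-b) + sqrt(3)*exp(b*k)/k


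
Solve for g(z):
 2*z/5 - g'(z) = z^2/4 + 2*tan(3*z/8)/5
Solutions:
 g(z) = C1 - z^3/12 + z^2/5 + 16*log(cos(3*z/8))/15


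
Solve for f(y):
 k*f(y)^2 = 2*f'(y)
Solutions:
 f(y) = -2/(C1 + k*y)


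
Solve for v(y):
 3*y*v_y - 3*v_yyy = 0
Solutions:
 v(y) = C1 + Integral(C2*airyai(y) + C3*airybi(y), y)


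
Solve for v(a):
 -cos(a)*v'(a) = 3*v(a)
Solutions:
 v(a) = C1*(sin(a) - 1)^(3/2)/(sin(a) + 1)^(3/2)


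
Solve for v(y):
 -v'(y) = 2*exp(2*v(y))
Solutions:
 v(y) = log(-sqrt(-1/(C1 - 2*y))) - log(2)/2
 v(y) = log(-1/(C1 - 2*y))/2 - log(2)/2


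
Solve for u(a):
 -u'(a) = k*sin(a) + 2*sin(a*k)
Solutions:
 u(a) = C1 + k*cos(a) + 2*cos(a*k)/k


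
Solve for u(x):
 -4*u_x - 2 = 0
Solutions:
 u(x) = C1 - x/2


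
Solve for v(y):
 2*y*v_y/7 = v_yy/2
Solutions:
 v(y) = C1 + C2*erfi(sqrt(14)*y/7)


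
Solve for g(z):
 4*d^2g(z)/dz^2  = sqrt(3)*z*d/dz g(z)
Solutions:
 g(z) = C1 + C2*erfi(sqrt(2)*3^(1/4)*z/4)


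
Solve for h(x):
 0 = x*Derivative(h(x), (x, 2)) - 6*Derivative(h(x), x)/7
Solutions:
 h(x) = C1 + C2*x^(13/7)


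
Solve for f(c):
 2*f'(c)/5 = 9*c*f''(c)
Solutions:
 f(c) = C1 + C2*c^(47/45)


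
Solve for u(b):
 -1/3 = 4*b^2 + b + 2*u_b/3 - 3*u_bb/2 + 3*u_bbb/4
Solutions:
 u(b) = C1 + C2*exp(2*b/3) + C3*exp(4*b/3) - 2*b^3 - 57*b^2/4 - 409*b/8


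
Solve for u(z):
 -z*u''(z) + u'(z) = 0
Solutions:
 u(z) = C1 + C2*z^2


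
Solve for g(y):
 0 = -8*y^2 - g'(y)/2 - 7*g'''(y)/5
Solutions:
 g(y) = C1 + C2*sin(sqrt(70)*y/14) + C3*cos(sqrt(70)*y/14) - 16*y^3/3 + 448*y/5


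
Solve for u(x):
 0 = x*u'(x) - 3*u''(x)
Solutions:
 u(x) = C1 + C2*erfi(sqrt(6)*x/6)


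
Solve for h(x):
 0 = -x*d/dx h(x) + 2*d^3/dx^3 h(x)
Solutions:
 h(x) = C1 + Integral(C2*airyai(2^(2/3)*x/2) + C3*airybi(2^(2/3)*x/2), x)


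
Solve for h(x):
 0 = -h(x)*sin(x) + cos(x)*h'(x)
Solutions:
 h(x) = C1/cos(x)


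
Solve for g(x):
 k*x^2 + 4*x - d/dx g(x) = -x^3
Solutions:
 g(x) = C1 + k*x^3/3 + x^4/4 + 2*x^2


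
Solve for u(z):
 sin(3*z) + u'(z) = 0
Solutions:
 u(z) = C1 + cos(3*z)/3


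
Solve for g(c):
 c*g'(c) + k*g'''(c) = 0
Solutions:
 g(c) = C1 + Integral(C2*airyai(c*(-1/k)^(1/3)) + C3*airybi(c*(-1/k)^(1/3)), c)


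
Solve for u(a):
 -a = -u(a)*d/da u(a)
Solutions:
 u(a) = -sqrt(C1 + a^2)
 u(a) = sqrt(C1 + a^2)


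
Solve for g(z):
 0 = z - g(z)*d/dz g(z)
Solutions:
 g(z) = -sqrt(C1 + z^2)
 g(z) = sqrt(C1 + z^2)


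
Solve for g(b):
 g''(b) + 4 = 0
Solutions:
 g(b) = C1 + C2*b - 2*b^2


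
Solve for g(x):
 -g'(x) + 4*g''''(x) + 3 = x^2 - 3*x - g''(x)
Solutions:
 g(x) = C1 + C4*exp(x/2) - x^3/3 + x^2/2 + 4*x + (C2*sin(sqrt(7)*x/4) + C3*cos(sqrt(7)*x/4))*exp(-x/4)


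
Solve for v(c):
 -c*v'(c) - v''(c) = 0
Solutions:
 v(c) = C1 + C2*erf(sqrt(2)*c/2)


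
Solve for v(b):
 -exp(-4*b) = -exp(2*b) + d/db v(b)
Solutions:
 v(b) = C1 + exp(2*b)/2 + exp(-4*b)/4


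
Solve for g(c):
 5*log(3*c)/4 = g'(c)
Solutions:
 g(c) = C1 + 5*c*log(c)/4 - 5*c/4 + 5*c*log(3)/4


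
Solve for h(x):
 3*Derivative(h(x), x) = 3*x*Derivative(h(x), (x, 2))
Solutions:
 h(x) = C1 + C2*x^2


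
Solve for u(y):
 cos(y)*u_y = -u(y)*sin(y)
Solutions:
 u(y) = C1*cos(y)


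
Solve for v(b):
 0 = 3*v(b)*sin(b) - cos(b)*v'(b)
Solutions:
 v(b) = C1/cos(b)^3


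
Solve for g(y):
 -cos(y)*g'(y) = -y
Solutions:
 g(y) = C1 + Integral(y/cos(y), y)


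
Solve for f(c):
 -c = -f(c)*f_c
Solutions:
 f(c) = -sqrt(C1 + c^2)
 f(c) = sqrt(C1 + c^2)


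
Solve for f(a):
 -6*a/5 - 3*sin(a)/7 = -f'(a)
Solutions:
 f(a) = C1 + 3*a^2/5 - 3*cos(a)/7


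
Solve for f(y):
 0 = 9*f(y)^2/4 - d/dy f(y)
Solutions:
 f(y) = -4/(C1 + 9*y)


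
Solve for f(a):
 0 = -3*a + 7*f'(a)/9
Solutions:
 f(a) = C1 + 27*a^2/14


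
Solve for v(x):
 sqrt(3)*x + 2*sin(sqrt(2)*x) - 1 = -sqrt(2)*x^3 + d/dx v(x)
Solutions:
 v(x) = C1 + sqrt(2)*x^4/4 + sqrt(3)*x^2/2 - x - sqrt(2)*cos(sqrt(2)*x)


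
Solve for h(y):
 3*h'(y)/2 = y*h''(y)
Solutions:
 h(y) = C1 + C2*y^(5/2)
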